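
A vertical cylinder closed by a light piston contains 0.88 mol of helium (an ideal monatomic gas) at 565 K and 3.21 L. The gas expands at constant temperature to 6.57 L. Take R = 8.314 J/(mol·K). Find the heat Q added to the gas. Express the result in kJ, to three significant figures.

Q ≈ 2.96 kJ

Isothermal ⇒ ΔU = 0, so Q = W = nRT ln(V₂/V₁).
Q = (0.88)(8.314)(565) ln(6.57/3.21) = 4134 × 0.7162 = 2961 J.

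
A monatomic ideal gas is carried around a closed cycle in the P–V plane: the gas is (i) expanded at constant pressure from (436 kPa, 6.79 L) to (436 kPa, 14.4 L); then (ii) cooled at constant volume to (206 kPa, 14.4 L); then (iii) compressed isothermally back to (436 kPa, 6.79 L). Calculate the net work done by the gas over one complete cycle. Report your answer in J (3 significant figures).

Leg (i): W = PΔV = (436)(14.4 − 6.79) = 3318 J.
Leg (ii): W = 0.
Leg (iii): W = PᵢVᵢ ln(V_f/Vᵢ) = (2966) ln(6.79/14.4) = -2230 J.
W_net = 3318 − 2230 = 1088 J.

W_net ≈ 1090 J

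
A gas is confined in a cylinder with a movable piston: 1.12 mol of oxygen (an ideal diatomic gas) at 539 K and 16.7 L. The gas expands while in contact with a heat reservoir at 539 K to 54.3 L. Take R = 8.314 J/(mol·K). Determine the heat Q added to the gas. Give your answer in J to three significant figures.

Isothermal ⇒ ΔU = 0, so Q = W = nRT ln(V₂/V₁).
Q = (1.12)(8.314)(539) ln(54.3/16.7) = 5019 × 1.179 = 5918 J.

Q ≈ 5920 J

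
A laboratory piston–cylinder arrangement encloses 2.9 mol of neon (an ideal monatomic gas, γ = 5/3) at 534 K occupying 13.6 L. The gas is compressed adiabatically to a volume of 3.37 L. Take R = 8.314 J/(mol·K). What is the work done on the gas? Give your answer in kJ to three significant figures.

Adiabatic: TV^(γ−1) = const with γ = 5/3.
T₂ = T₁ (V₁/V₂)^(γ−1) = 534 × (13.6/3.37)^0.667 = 534 × 2.535 = 1354 K.
W_by = nCᵥ(T₁ − T₂) = (2.9)(12.47)(534 − 1354) = -29640 J.
Work on gas = −W_by = 29640 J.

W ≈ 29.6 kJ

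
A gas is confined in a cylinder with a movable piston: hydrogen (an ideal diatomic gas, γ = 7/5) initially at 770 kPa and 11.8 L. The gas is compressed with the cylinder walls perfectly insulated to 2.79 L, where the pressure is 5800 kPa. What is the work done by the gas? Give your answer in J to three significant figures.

W ≈ -17700 J

Adiabatic: W = (P₁V₁ − P₂V₂)/(γ − 1) with γ = 7/5.
P₁V₁ = 9086 J, P₂V₂ = 16182 J.
W = (9086 − 16182) / 0.4 = -17740 J.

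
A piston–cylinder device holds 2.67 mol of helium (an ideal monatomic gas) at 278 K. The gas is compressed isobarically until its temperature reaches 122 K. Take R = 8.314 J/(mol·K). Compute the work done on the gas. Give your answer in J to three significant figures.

W ≈ 3460 J

Isobaric: W = P ΔV = nR ΔT.
W = (2.67)(8.314)(122 − 278) = -3463 J.
Work on gas = −W_by = 3463 J.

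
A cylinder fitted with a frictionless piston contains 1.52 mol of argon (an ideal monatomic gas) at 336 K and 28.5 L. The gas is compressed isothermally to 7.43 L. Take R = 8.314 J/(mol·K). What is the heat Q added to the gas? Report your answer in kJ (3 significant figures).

Isothermal ⇒ ΔU = 0, so Q = W = nRT ln(V₂/V₁).
Q = (1.52)(8.314)(336) ln(7.43/28.5) = 4246 × -1.344 = -5708 J.

Q ≈ -5.71 kJ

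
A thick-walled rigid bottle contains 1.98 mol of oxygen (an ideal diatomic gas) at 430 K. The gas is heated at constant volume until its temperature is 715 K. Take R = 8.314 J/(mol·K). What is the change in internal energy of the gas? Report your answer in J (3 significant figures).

Constant volume ⇒ W = 0, so Q = ΔU = nCᵥΔT with Cᵥ = 5R/2 = 20.79 J/(mol·K).
ΔU = (1.98)(20.79)(715 − 430) = 11729 J.

ΔU ≈ 11700 J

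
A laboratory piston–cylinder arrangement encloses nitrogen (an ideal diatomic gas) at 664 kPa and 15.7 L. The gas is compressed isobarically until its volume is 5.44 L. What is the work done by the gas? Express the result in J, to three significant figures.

Isobaric: W = P ΔV.
W = (664 kPa)(5.44 − 15.7 L) = (664)(-10.26) = -6813 J.

W ≈ -6810 J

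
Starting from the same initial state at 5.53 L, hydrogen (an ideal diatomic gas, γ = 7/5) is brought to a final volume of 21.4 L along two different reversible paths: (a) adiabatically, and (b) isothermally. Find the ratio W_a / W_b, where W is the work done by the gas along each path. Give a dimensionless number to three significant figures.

W_a / W_b ≈ 0.772

Path (a) adiabatic: W = P₁V₁(1 − (V₁/V₂)^(γ−1))/(γ−1) → W_a/(P₁V₁) = 1.045.
Path (b) isothermal: W = P₁V₁ ln(V₂/V₁) → W_b/(P₁V₁) = 1.353.
W_a / W_b = 1.045 / 1.353 = 0.7722.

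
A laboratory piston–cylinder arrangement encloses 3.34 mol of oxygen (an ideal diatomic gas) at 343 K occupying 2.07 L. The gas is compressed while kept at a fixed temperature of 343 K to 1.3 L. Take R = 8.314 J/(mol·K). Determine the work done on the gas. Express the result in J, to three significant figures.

Isothermal: W = nRT ln(V₂/V₁).
W = (3.34)(8.314)(343) × ln(1.3/2.07)
  = 9525 × -0.4652
W_by_gas = -4431 J; work on gas = −W_by = 4431 J.

W ≈ 4430 J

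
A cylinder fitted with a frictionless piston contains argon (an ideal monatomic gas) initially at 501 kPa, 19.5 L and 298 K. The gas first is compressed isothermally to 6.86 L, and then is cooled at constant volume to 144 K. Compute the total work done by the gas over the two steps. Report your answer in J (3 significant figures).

Step 1 (isothermal): W = P₁V₁ ln(V₂/V₁) = (9770) ln(6.86/19.5) = -10206 J.
Step 2 (isochoric): W = 0 (constant volume).
W_total = -10206 + 0 = -10206 J.

W_total ≈ -10200 J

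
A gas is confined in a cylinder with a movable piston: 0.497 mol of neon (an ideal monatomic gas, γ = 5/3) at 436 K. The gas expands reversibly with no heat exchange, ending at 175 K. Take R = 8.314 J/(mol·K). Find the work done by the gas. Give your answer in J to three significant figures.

W ≈ 1620 J

Adiabatic ⇒ Q = 0, so W_by = −ΔU = nCᵥ(T₁ − T₂).
Cᵥ = 3R/2 = 12.47 J/(mol·K).
W = (0.497)(12.47)(436 − 175) = 1618 J.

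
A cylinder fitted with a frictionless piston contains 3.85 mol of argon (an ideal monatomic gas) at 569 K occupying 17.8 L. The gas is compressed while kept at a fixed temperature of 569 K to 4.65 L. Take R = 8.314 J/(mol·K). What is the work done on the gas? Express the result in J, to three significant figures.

Isothermal: W = nRT ln(V₂/V₁).
W = (3.85)(8.314)(569) × ln(4.65/17.8)
  = 18213 × -1.342
W_by_gas = -24448 J; work on gas = −W_by = 24448 J.

W ≈ 24400 J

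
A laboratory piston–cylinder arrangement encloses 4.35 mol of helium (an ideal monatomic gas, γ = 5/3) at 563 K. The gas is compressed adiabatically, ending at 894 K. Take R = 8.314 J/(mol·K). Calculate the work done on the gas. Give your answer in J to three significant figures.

Adiabatic ⇒ Q = 0, so W_by = −ΔU = nCᵥ(T₁ − T₂).
Cᵥ = 3R/2 = 12.47 J/(mol·K).
W = (4.35)(12.47)(563 − 894) = -17956 J.
Work on gas = −W_by = 17956 J.

W ≈ 18000 J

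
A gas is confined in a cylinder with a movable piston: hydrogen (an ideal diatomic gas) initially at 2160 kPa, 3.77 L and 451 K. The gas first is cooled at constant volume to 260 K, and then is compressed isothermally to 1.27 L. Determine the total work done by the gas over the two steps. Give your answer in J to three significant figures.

W_total ≈ -5110 J

Step 1 (isochoric): W = 0 (constant volume).
After step 1: P = 1245 kPa (V unchanged).
Step 2 (isothermal): W = P₁V₁ ln(V₂/V₁) = (4695) ln(1.27/3.77) = -5108 J.
W_total = 0 − 5108 = -5108 J.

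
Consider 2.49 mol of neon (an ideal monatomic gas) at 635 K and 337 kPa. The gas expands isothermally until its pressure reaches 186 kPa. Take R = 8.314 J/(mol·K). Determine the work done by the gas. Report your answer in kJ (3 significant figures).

Isothermal process: W = nRT ln(V₂/V₁) = nRT ln(P₁/P₂).
W = (2.49)(8.314)(635) × ln(337/186)
  = 13146 × ln(1.812) = 13146 × 0.5943
W_by_gas = 7813 J.

W ≈ 7.81 kJ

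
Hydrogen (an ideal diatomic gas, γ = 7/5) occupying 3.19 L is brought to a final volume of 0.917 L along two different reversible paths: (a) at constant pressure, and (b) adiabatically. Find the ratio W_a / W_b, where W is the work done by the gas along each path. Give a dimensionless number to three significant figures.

W_a / W_b ≈ 0.441

Path (a) isobaric: W = P₁(V₂ − V₁) → W_a/(P₁V₁) = -0.7125.
Path (b) adiabatic: W = P₁V₁(1 − (V₁/V₂)^(γ−1))/(γ−1) → W_b/(P₁V₁) = -1.616.
W_a / W_b = -0.7125 / -1.616 = 0.4408.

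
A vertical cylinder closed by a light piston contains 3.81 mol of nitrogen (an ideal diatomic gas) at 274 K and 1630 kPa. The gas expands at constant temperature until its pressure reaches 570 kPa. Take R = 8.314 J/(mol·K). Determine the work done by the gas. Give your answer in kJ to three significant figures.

W ≈ 9.12 kJ

Isothermal process: W = nRT ln(V₂/V₁) = nRT ln(P₁/P₂).
W = (3.81)(8.314)(274) × ln(1630/570)
  = 8679 × ln(2.86) = 8679 × 1.051
W_by_gas = 9119 J.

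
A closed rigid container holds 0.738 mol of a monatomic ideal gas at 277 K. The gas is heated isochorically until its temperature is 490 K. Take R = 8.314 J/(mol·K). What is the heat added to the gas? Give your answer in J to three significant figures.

Q ≈ 1960 J

Constant volume ⇒ W = 0, so Q = ΔU = nCᵥΔT with Cᵥ = 3R/2 = 12.47 J/(mol·K).
ΔU = (0.738)(12.47)(490 − 277) = 1960 J.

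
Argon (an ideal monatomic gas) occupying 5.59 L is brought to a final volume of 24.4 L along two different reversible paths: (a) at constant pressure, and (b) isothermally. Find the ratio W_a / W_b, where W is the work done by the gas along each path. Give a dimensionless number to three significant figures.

W_a / W_b ≈ 2.28

Path (a) isobaric: W = P₁(V₂ − V₁) → W_a/(P₁V₁) = 3.365.
Path (b) isothermal: W = P₁V₁ ln(V₂/V₁) → W_b/(P₁V₁) = 1.474.
W_a / W_b = 3.365 / 1.474 = 2.283.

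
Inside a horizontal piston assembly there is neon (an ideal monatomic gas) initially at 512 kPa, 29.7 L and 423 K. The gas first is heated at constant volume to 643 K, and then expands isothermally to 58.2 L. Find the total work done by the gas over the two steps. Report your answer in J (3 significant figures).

Step 1 (isochoric): W = 0 (constant volume).
After step 1: P = 778.3 kPa (V unchanged).
Step 2 (isothermal): W = P₁V₁ ln(V₂/V₁) = (23115) ln(58.2/29.7) = 15550 J.
W_total = 0 + 15550 = 15550 J.

W_total ≈ 15600 J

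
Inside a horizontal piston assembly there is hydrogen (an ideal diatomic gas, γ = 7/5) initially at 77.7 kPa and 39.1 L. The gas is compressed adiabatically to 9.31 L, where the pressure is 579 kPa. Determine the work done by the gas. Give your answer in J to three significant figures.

W ≈ -5880 J

Adiabatic: W = (P₁V₁ − P₂V₂)/(γ − 1) with γ = 7/5.
P₁V₁ = 3038 J, P₂V₂ = 5390 J.
W = (3038 − 5390) / 0.4 = -5881 J.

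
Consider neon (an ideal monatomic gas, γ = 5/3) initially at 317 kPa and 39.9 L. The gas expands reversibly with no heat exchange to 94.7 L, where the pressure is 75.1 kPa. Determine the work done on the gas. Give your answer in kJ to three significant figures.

Adiabatic: W = (P₁V₁ − P₂V₂)/(γ − 1) with γ = 5/3.
P₁V₁ = 12648 J, P₂V₂ = 7112 J.
W = (12648 − 7112) / 0.6667 = 8304 J.
Work on gas = −W_by = -8304 J.

W ≈ -8.30 kJ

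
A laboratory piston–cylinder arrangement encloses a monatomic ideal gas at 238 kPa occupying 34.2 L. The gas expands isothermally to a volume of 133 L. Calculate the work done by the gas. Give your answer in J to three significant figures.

Isothermal: W = nRT ln(V₂/V₁) = P₁V₁ ln(V₂/V₁).
P₁V₁ = (238 kPa)(34.2 L) = 8140 J.
W = 8140 × ln(133/34.2) = 8140 × 1.358
W_by_gas = 11055 J.

W ≈ 11100 J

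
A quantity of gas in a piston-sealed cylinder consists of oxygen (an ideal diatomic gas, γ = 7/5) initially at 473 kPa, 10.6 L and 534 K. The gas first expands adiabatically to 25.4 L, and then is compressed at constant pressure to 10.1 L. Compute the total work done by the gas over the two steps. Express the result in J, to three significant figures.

Step 1 (adiabatic): W = (P₁V₁ − P₂V₂)/(γ−1) = (5014 − 3535)/0.4 = 3698 J.
After step 1: P = 139.2 kPa, V = 25.4 L, T = 376.5 K.
Step 2 (isobaric): W = PΔV = (139.2 kPa)(10.1 − 25.4 L) = -2129 J.
W_total = 3698 − 2129 = 1568 J.

W_total ≈ 1570 J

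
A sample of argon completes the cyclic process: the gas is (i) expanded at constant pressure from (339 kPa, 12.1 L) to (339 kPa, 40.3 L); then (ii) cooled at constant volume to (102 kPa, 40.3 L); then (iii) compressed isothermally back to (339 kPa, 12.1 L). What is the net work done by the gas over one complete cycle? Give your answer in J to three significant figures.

Leg (i): W = PΔV = (339)(40.3 − 12.1) = 9560 J.
Leg (ii): W = 0.
Leg (iii): W = PᵢVᵢ ln(V_f/Vᵢ) = (4111) ln(12.1/40.3) = -4946 J.
W_net = 9560 − 4946 = 4614 J.

W_net ≈ 4610 J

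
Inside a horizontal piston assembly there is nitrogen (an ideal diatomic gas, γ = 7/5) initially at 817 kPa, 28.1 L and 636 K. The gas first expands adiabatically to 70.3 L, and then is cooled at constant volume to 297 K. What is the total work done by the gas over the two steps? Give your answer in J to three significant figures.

W_total ≈ 17600 J

Step 1 (adiabatic): W = (P₁V₁ − P₂V₂)/(γ−1) = (22958 − 15908)/0.4 = 17623 J.
Step 2 (isochoric): W = 0 (constant volume).
W_total = 17623 + 0 = 17623 J.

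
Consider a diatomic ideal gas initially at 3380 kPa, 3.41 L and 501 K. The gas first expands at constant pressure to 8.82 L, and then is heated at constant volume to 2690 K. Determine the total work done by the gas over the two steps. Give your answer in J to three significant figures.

W_total ≈ 18300 J

Step 1 (isobaric): W = PΔV = (3380 kPa)(8.82 − 3.41 L) = 18286 J.
Step 2 (isochoric): W = 0 (constant volume).
W_total = 18286 + 0 = 18286 J.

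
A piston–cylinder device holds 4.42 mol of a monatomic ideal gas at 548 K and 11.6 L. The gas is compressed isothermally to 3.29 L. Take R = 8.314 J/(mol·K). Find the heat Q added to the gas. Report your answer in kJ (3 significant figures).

Isothermal ⇒ ΔU = 0, so Q = W = nRT ln(V₂/V₁).
Q = (4.42)(8.314)(548) ln(3.29/11.6) = 20138 × -1.26 = -25376 J.

Q ≈ -25.4 kJ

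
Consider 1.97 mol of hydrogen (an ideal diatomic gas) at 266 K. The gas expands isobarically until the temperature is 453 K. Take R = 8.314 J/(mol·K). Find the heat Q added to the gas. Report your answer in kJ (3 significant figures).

Q ≈ 10.7 kJ

Isobaric: W = nRΔT = (1.97)(8.314)(187) = 3063 J.
ΔU = nCᵥΔT with Cᵥ = 5R/2: ΔU = (1.97)(20.79)(187) = 7657 J.
Q = ΔU + W = 7657 + 3063 = 10720 J.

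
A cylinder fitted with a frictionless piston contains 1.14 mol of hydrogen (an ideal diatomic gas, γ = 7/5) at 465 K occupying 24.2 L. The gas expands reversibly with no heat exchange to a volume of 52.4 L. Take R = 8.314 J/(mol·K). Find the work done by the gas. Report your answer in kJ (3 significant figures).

Adiabatic: TV^(γ−1) = const with γ = 7/5.
T₂ = T₁ (V₁/V₂)^(γ−1) = 465 × (24.2/52.4)^0.4 = 465 × 0.7342 = 341.4 K.
W_by = nCᵥ(T₁ − T₂) = (1.14)(20.79)(465 − 341.4) = 2929 J.

W ≈ 2.93 kJ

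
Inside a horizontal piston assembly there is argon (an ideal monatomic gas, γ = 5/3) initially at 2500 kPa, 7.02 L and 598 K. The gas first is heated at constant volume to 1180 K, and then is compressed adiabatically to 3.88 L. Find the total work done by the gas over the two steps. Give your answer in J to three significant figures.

Step 1 (isochoric): W = 0 (constant volume).
After step 1: P = 4933 kPa (V unchanged).
Step 2 (adiabatic): W = (P₁V₁ − P₂V₂)/(γ−1) = (34630 − 51420)/0.667 = -25184 J.
W_total = 0 − 25184 = -25184 J.

W_total ≈ -25200 J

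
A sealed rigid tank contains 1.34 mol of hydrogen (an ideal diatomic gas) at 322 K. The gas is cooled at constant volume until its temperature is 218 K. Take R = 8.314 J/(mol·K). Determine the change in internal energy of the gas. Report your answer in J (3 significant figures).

Constant volume ⇒ W = 0, so Q = ΔU = nCᵥΔT with Cᵥ = 5R/2 = 20.79 J/(mol·K).
ΔU = (1.34)(20.79)(218 − 322) = -2897 J.

ΔU ≈ -2900 J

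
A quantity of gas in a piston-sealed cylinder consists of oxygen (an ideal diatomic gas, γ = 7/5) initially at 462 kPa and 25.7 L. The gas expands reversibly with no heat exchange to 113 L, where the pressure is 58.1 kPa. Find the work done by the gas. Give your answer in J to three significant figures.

Adiabatic: W = (P₁V₁ − P₂V₂)/(γ − 1) with γ = 7/5.
P₁V₁ = 11873 J, P₂V₂ = 6565 J.
W = (11873 − 6565) / 0.4 = 13270 J.

W ≈ 13300 J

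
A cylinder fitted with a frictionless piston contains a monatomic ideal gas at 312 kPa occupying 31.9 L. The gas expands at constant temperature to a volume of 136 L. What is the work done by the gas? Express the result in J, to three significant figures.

Isothermal: W = nRT ln(V₂/V₁) = P₁V₁ ln(V₂/V₁).
P₁V₁ = (312 kPa)(31.9 L) = 9953 J.
W = 9953 × ln(136/31.9) = 9953 × 1.45
W_by_gas = 14432 J.

W ≈ 14400 J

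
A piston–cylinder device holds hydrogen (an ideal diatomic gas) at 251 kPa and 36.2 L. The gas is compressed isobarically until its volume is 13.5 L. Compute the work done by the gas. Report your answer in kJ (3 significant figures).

W ≈ -5.70 kJ

Isobaric: W = P ΔV.
W = (251 kPa)(13.5 − 36.2 L) = (251)(-22.7) = -5698 J.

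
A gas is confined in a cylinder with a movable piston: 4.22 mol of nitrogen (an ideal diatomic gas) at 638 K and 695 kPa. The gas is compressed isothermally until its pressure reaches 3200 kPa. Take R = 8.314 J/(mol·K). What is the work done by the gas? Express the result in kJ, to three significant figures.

Isothermal process: W = nRT ln(V₂/V₁) = nRT ln(P₁/P₂).
W = (4.22)(8.314)(638) × ln(695/3200)
  = 22384 × ln(0.2172) = 22384 × -1.527
W_by_gas = -34181 J.

W ≈ -34.2 kJ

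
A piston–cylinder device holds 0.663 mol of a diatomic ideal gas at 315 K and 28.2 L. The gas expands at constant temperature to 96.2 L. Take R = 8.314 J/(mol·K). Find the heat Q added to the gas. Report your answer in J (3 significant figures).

Q ≈ 2130 J

Isothermal ⇒ ΔU = 0, so Q = W = nRT ln(V₂/V₁).
Q = (0.663)(8.314)(315) ln(96.2/28.2) = 1736 × 1.227 = 2131 J.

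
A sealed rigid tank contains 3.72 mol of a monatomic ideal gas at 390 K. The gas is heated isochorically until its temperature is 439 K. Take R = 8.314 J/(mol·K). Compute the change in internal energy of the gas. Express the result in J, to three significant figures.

Constant volume ⇒ W = 0, so Q = ΔU = nCᵥΔT with Cᵥ = 3R/2 = 12.47 J/(mol·K).
ΔU = (3.72)(12.47)(439 − 390) = 2273 J.

ΔU ≈ 2270 J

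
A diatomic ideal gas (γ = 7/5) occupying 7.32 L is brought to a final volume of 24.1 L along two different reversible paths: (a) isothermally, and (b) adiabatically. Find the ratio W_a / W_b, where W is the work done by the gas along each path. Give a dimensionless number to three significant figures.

Path (a) isothermal: W = P₁V₁ ln(V₂/V₁) → W_a/(P₁V₁) = 1.192.
Path (b) adiabatic: W = P₁V₁(1 − (V₁/V₂)^(γ−1))/(γ−1) → W_b/(P₁V₁) = 0.9478.
W_a / W_b = 1.192 / 0.9478 = 1.257.

W_a / W_b ≈ 1.26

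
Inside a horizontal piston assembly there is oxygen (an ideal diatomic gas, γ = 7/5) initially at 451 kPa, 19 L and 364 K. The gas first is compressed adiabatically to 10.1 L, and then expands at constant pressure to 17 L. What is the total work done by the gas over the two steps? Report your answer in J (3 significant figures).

Step 1 (adiabatic): W = (P₁V₁ − P₂V₂)/(γ−1) = (8569 − 11033)/0.4 = -6161 J.
After step 1: P = 1092 kPa, V = 10.1 L, T = 468.7 K.
Step 2 (isobaric): W = PΔV = (1092 kPa)(17 − 10.1 L) = 7538 J.
W_total = -6161 + 7538 = 1377 J.

W_total ≈ 1380 J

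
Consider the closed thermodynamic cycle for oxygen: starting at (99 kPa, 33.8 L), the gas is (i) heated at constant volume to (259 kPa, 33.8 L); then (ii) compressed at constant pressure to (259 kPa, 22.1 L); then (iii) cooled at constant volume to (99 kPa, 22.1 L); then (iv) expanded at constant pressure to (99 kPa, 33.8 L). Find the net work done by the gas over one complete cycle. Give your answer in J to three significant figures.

W_net ≈ -1870 J

Constant-volume legs do no work.
W(ii) = (259)(22.1 − 33.8) = -3030 J; W(iv) = (99)(33.8 − 22.1) = 1158 J.
W_net = -3030 + 1158 = -1872 J (the counter-clockwise enclosed area).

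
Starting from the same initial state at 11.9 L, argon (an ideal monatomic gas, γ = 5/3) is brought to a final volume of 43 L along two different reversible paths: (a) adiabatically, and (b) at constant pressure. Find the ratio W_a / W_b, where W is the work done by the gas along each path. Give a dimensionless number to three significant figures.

W_a / W_b ≈ 0.330

Path (a) adiabatic: W = P₁V₁(1 − (V₁/V₂)^(γ−1))/(γ−1) → W_a/(P₁V₁) = 0.863.
Path (b) isobaric: W = P₁(V₂ − V₁) → W_b/(P₁V₁) = 2.613.
W_a / W_b = 0.863 / 2.613 = 0.3302.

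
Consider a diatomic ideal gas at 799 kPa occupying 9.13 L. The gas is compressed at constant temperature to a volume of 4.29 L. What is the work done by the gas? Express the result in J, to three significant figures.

Isothermal: W = nRT ln(V₂/V₁) = P₁V₁ ln(V₂/V₁).
P₁V₁ = (799 kPa)(9.13 L) = 7295 J.
W = 7295 × ln(4.29/9.13) = 7295 × -0.7553
W_by_gas = -5510 J.

W ≈ -5510 J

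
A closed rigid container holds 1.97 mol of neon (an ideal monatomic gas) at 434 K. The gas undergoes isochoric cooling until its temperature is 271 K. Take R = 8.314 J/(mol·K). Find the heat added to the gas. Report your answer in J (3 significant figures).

Constant volume ⇒ W = 0, so Q = ΔU = nCᵥΔT with Cᵥ = 3R/2 = 12.47 J/(mol·K).
ΔU = (1.97)(12.47)(271 − 434) = -4005 J.

Q ≈ -4000 J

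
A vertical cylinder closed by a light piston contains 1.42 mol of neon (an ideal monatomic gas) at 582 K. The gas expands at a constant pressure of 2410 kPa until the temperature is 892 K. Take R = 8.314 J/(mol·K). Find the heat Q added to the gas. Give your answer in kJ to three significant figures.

Isobaric: W = nRΔT = (1.42)(8.314)(310) = 3660 J.
ΔU = nCᵥΔT with Cᵥ = 3R/2: ΔU = (1.42)(12.47)(310) = 5490 J.
Q = ΔU + W = 5490 + 3660 = 9150 J.

Q ≈ 9.15 kJ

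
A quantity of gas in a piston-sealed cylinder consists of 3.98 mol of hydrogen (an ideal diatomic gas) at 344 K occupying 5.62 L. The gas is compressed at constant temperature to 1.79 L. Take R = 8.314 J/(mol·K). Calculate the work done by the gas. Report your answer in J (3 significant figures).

Isothermal: W = nRT ln(V₂/V₁).
W = (3.98)(8.314)(344) × ln(1.79/5.62)
  = 11383 × -1.144
W_by_gas = -13023 J.

W ≈ -13000 J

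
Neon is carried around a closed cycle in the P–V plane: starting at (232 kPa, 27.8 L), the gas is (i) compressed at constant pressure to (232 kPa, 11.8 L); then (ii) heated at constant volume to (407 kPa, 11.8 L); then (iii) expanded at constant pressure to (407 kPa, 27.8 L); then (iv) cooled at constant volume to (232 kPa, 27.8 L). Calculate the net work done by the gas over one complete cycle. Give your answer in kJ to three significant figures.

W_net ≈ 2.80 kJ

Constant-volume legs do no work.
W(i) = (232)(11.8 − 27.8) = -3712 J; W(iii) = (407)(27.8 − 11.8) = 6512 J.
W_net = -3712 + 6512 = 2800 J (the clockwise enclosed area).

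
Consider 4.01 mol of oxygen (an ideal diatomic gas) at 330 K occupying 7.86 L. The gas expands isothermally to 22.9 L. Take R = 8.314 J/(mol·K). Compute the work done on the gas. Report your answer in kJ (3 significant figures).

W ≈ -11.8 kJ

Isothermal: W = nRT ln(V₂/V₁).
W = (4.01)(8.314)(330) × ln(22.9/7.86)
  = 11002 × 1.069
W_by_gas = 11765 J; work on gas = −W_by = -11765 J.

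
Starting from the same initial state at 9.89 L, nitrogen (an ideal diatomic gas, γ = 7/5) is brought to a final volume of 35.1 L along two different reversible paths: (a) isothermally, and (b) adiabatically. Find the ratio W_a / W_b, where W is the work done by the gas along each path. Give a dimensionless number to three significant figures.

Path (a) isothermal: W = P₁V₁ ln(V₂/V₁) → W_a/(P₁V₁) = 1.267.
Path (b) adiabatic: W = P₁V₁(1 − (V₁/V₂)^(γ−1))/(γ−1) → W_b/(P₁V₁) = 0.9938.
W_a / W_b = 1.267 / 0.9938 = 1.275.

W_a / W_b ≈ 1.27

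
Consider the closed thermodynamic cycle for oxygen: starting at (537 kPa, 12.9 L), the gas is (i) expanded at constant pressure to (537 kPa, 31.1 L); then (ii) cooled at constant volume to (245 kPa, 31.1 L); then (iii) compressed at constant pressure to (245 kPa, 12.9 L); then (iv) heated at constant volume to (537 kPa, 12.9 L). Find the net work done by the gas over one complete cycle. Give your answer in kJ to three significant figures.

W_net ≈ 5.31 kJ

Constant-volume legs do no work.
W(i) = (537)(31.1 − 12.9) = 9773 J; W(iii) = (245)(12.9 − 31.1) = -4459 J.
W_net = 9773 − 4459 = 5314 J (the clockwise enclosed area).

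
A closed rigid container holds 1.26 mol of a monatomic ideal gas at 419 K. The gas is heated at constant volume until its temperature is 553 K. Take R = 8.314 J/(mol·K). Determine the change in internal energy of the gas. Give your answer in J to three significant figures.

Constant volume ⇒ W = 0, so Q = ΔU = nCᵥΔT with Cᵥ = 3R/2 = 12.47 J/(mol·K).
ΔU = (1.26)(12.47)(553 − 419) = 2106 J.

ΔU ≈ 2110 J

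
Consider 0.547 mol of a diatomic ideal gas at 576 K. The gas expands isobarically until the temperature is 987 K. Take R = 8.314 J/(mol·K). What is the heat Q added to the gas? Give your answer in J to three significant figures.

Isobaric: W = nRΔT = (0.547)(8.314)(411) = 1869 J.
ΔU = nCᵥΔT with Cᵥ = 5R/2: ΔU = (0.547)(20.79)(411) = 4673 J.
Q = ΔU + W = 4673 + 1869 = 6542 J.

Q ≈ 6540 J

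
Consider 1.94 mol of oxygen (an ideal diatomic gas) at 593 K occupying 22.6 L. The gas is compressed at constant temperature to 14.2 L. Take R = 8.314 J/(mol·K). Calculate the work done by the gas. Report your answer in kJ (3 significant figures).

W ≈ -4.44 kJ

Isothermal: W = nRT ln(V₂/V₁).
W = (1.94)(8.314)(593) × ln(14.2/22.6)
  = 9565 × -0.4647
W_by_gas = -4445 J.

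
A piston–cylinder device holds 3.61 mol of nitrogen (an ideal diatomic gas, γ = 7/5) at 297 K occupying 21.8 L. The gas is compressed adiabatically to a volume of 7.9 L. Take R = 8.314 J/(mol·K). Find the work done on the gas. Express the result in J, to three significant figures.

W ≈ 11200 J

Adiabatic: TV^(γ−1) = const with γ = 7/5.
T₂ = T₁ (V₁/V₂)^(γ−1) = 297 × (21.8/7.9)^0.4 = 297 × 1.501 = 445.7 K.
W_by = nCᵥ(T₁ − T₂) = (3.61)(20.79)(297 − 445.7) = -11161 J.
Work on gas = −W_by = 11161 J.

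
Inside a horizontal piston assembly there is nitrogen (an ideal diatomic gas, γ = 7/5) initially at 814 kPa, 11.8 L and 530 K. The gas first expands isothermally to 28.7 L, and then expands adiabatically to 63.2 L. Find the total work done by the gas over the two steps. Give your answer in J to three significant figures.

W_total ≈ 15000 J

Step 1 (isothermal): W = P₁V₁ ln(V₂/V₁) = (9605) ln(28.7/11.8) = 8537 J.
After step 1: P = 334.7 kPa, V = 28.7 L, T = 530 K.
Step 2 (adiabatic): W = (P₁V₁ − P₂V₂)/(γ−1) = (9605 − 7004)/0.4 = 6502 J.
W_total = 8537 + 6502 = 15039 J.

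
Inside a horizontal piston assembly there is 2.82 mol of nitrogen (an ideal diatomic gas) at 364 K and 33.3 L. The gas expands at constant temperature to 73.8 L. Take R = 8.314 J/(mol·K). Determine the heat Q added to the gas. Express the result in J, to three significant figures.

Q ≈ 6790 J

Isothermal ⇒ ΔU = 0, so Q = W = nRT ln(V₂/V₁).
Q = (2.82)(8.314)(364) ln(73.8/33.3) = 8534 × 0.7958 = 6791 J.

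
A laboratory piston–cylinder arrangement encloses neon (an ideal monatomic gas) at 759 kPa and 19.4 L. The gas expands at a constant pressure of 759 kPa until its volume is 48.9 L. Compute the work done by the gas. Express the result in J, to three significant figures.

Isobaric: W = P ΔV.
W = (759 kPa)(48.9 − 19.4 L) = (759)(29.5) = 22390 J.

W ≈ 22400 J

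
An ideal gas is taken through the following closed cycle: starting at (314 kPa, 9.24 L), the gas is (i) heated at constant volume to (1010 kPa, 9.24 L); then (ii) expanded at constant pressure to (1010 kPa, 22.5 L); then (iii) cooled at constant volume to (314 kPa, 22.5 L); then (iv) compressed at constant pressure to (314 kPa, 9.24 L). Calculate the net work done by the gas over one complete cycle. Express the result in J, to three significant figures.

Constant-volume legs do no work.
W(ii) = (1010)(22.5 − 9.24) = 13393 J; W(iv) = (314)(9.24 − 22.5) = -4164 J.
W_net = 13393 − 4164 = 9229 J (the clockwise enclosed area).

W_net ≈ 9230 J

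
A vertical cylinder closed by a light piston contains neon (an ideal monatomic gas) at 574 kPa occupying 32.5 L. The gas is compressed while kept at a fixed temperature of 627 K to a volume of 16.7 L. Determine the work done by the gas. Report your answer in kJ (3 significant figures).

W ≈ -12.4 kJ

Isothermal: W = nRT ln(V₂/V₁) = P₁V₁ ln(V₂/V₁).
P₁V₁ = (574 kPa)(32.5 L) = 18655 J.
W = 18655 × ln(16.7/32.5) = 18655 × -0.6658
W_by_gas = -12421 J.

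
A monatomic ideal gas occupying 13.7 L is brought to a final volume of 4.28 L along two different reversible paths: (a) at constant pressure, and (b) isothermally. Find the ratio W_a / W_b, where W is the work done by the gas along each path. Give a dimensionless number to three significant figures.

Path (a) isobaric: W = P₁(V₂ − V₁) → W_a/(P₁V₁) = -0.6876.
Path (b) isothermal: W = P₁V₁ ln(V₂/V₁) → W_b/(P₁V₁) = -1.163.
W_a / W_b = -0.6876 / -1.163 = 0.591.

W_a / W_b ≈ 0.591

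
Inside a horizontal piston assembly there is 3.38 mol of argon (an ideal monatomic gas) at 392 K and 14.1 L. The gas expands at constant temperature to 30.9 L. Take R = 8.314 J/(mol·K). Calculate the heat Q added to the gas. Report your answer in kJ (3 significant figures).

Isothermal ⇒ ΔU = 0, so Q = W = nRT ln(V₂/V₁).
Q = (3.38)(8.314)(392) ln(30.9/14.1) = 11016 × 0.7846 = 8643 J.

Q ≈ 8.64 kJ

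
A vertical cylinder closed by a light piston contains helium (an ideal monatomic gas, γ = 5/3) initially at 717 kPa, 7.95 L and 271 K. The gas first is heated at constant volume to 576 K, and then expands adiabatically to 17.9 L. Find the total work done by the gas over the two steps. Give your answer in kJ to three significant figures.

W_total ≈ 7.59 kJ

Step 1 (isochoric): W = 0 (constant volume).
After step 1: P = 1524 kPa (V unchanged).
Step 2 (adiabatic): W = (P₁V₁ − P₂V₂)/(γ−1) = (12115 − 7053)/0.667 = 7594 J.
W_total = 0 + 7594 = 7594 J.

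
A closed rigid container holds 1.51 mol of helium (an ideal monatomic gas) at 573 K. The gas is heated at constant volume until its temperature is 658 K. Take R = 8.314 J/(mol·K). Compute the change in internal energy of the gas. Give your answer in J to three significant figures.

ΔU ≈ 1600 J

Constant volume ⇒ W = 0, so Q = ΔU = nCᵥΔT with Cᵥ = 3R/2 = 12.47 J/(mol·K).
ΔU = (1.51)(12.47)(658 − 573) = 1601 J.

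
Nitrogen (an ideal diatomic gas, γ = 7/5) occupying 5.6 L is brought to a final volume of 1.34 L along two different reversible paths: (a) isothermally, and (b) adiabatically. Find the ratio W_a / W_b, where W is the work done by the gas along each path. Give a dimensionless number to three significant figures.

Path (a) isothermal: W = P₁V₁ ln(V₂/V₁) → W_a/(P₁V₁) = -1.43.
Path (b) adiabatic: W = P₁V₁(1 − (V₁/V₂)^(γ−1))/(γ−1) → W_b/(P₁V₁) = -1.93.
W_a / W_b = -1.43 / -1.93 = 0.7411.

W_a / W_b ≈ 0.741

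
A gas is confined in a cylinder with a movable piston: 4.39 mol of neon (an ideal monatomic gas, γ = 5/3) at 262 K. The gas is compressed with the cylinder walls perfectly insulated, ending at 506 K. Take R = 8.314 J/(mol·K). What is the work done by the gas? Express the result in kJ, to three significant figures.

Adiabatic ⇒ Q = 0, so W_by = −ΔU = nCᵥ(T₁ − T₂).
Cᵥ = 3R/2 = 12.47 J/(mol·K).
W = (4.39)(12.47)(262 − 506) = -13358 J.

W ≈ -13.4 kJ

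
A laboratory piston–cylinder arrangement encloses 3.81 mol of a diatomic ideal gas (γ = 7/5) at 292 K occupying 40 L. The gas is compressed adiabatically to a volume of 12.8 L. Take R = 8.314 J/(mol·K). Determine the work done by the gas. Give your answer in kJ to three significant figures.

W ≈ -13.4 kJ

Adiabatic: TV^(γ−1) = const with γ = 7/5.
T₂ = T₁ (V₁/V₂)^(γ−1) = 292 × (40/12.8)^0.4 = 292 × 1.577 = 460.6 K.
W_by = nCᵥ(T₁ − T₂) = (3.81)(20.79)(292 − 460.6) = -13351 J.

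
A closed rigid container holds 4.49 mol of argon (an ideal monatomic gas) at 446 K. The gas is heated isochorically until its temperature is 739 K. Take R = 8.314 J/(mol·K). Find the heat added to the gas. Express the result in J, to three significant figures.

Constant volume ⇒ W = 0, so Q = ΔU = nCᵥΔT with Cᵥ = 3R/2 = 12.47 J/(mol·K).
ΔU = (4.49)(12.47)(739 − 446) = 16406 J.

Q ≈ 16400 J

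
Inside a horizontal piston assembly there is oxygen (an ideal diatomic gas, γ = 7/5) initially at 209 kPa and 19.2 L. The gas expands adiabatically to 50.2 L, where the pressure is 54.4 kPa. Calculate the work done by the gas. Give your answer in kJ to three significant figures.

W ≈ 3.20 kJ

Adiabatic: W = (P₁V₁ − P₂V₂)/(γ − 1) with γ = 7/5.
P₁V₁ = 4013 J, P₂V₂ = 2731 J.
W = (4013 − 2731) / 0.4 = 3205 J.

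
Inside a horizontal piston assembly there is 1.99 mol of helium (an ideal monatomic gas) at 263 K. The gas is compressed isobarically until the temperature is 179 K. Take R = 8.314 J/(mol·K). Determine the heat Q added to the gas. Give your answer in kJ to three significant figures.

Q ≈ -3.47 kJ

Isobaric: W = nRΔT = (1.99)(8.314)(-84) = -1390 J.
ΔU = nCᵥΔT with Cᵥ = 3R/2: ΔU = (1.99)(12.47)(-84) = -2085 J.
Q = ΔU + W = -2085 − 1390 = -3474 J.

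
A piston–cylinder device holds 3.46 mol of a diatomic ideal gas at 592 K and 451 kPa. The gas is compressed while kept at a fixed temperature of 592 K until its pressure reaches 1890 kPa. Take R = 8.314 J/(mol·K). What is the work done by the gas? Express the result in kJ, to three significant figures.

W ≈ -24.4 kJ

Isothermal process: W = nRT ln(V₂/V₁) = nRT ln(P₁/P₂).
W = (3.46)(8.314)(592) × ln(451/1890)
  = 17030 × ln(0.2386) = 17030 × -1.433
W_by_gas = -24401 J.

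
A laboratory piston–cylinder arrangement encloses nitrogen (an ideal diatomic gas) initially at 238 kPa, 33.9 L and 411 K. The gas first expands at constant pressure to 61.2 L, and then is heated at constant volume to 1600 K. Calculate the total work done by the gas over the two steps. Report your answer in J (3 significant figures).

Step 1 (isobaric): W = PΔV = (238 kPa)(61.2 − 33.9 L) = 6497 J.
Step 2 (isochoric): W = 0 (constant volume).
W_total = 6497 + 0 = 6497 J.

W_total ≈ 6500 J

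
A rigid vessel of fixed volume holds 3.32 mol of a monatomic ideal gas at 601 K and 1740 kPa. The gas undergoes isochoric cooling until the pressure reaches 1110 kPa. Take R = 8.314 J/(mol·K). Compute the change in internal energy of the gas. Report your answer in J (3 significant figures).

ΔU ≈ -9010 J

Constant volume ⇒ W = 0, so Q = ΔU = nCᵥΔT with Cᵥ = 3R/2 = 12.47 J/(mol·K).
At constant V, T₂/T₁ = P₂/P₁ ⇒ ΔT = T₁(P₂/P₁ − 1) = 601·(1110/1740 − 1) = -217.6 K.
ΔU = (3.32)(12.47)(-217.6) = -9010 J.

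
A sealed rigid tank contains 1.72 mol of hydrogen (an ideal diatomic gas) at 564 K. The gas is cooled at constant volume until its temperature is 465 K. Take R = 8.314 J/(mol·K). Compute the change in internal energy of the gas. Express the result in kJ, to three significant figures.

ΔU ≈ -3.54 kJ

Constant volume ⇒ W = 0, so Q = ΔU = nCᵥΔT with Cᵥ = 5R/2 = 20.79 J/(mol·K).
ΔU = (1.72)(20.79)(465 − 564) = -3539 J.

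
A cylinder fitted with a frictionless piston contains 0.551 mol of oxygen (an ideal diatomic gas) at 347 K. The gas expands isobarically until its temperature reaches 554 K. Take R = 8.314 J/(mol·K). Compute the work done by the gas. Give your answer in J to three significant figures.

Isobaric: W = P ΔV = nR ΔT.
W = (0.551)(8.314)(554 − 347) = 948.3 J.

W ≈ 948 J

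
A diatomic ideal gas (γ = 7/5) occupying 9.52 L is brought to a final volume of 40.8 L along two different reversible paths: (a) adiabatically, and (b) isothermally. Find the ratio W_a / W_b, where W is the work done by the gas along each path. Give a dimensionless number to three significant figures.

Path (a) adiabatic: W = P₁V₁(1 − (V₁/V₂)^(γ−1))/(γ−1) → W_a/(P₁V₁) = 1.103.
Path (b) isothermal: W = P₁V₁ ln(V₂/V₁) → W_b/(P₁V₁) = 1.455.
W_a / W_b = 1.103 / 1.455 = 0.7581.

W_a / W_b ≈ 0.758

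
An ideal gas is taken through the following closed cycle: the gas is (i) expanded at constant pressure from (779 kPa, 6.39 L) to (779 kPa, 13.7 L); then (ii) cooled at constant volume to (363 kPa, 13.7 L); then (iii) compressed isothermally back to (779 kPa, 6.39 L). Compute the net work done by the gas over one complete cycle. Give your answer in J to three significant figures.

W_net ≈ 1900 J

Leg (i): W = PΔV = (779)(13.7 − 6.39) = 5694 J.
Leg (ii): W = 0.
Leg (iii): W = PᵢVᵢ ln(V_f/Vᵢ) = (4973) ln(6.39/13.7) = -3793 J.
W_net = 5694 − 3793 = 1902 J.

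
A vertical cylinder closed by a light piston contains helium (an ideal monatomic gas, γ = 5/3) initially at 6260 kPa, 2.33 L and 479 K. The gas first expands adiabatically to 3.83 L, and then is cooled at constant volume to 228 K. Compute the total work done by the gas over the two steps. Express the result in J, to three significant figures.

W_total ≈ 6170 J

Step 1 (adiabatic): W = (P₁V₁ − P₂V₂)/(γ−1) = (14586 − 10472)/0.667 = 6171 J.
Step 2 (isochoric): W = 0 (constant volume).
W_total = 6171 + 0 = 6171 J.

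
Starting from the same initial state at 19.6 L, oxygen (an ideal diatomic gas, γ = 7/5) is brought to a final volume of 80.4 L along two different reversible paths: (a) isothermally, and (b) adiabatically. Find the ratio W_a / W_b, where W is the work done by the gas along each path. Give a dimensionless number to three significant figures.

W_a / W_b ≈ 1.31

Path (a) isothermal: W = P₁V₁ ln(V₂/V₁) → W_a/(P₁V₁) = 1.411.
Path (b) adiabatic: W = P₁V₁(1 − (V₁/V₂)^(γ−1))/(γ−1) → W_b/(P₁V₁) = 1.079.
W_a / W_b = 1.411 / 1.079 = 1.309.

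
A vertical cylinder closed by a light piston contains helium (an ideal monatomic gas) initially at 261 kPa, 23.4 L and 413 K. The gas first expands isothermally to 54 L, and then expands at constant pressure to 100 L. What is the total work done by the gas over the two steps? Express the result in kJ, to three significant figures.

W_total ≈ 10.3 kJ

Step 1 (isothermal): W = P₁V₁ ln(V₂/V₁) = (6107) ln(54/23.4) = 5107 J.
After step 1: P = 113.1 kPa, V = 54 L, T = 413 K.
Step 2 (isobaric): W = PΔV = (113.1 kPa)(100 − 54 L) = 5203 J.
W_total = 5107 + 5203 = 10310 J.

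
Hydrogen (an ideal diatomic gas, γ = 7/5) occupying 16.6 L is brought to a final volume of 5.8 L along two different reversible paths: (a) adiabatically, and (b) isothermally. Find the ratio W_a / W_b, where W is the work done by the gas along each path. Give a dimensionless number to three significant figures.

W_a / W_b ≈ 1.24

Path (a) adiabatic: W = P₁V₁(1 − (V₁/V₂)^(γ−1))/(γ−1) → W_a/(P₁V₁) = -1.307.
Path (b) isothermal: W = P₁V₁ ln(V₂/V₁) → W_b/(P₁V₁) = -1.052.
W_a / W_b = -1.307 / -1.052 = 1.243.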